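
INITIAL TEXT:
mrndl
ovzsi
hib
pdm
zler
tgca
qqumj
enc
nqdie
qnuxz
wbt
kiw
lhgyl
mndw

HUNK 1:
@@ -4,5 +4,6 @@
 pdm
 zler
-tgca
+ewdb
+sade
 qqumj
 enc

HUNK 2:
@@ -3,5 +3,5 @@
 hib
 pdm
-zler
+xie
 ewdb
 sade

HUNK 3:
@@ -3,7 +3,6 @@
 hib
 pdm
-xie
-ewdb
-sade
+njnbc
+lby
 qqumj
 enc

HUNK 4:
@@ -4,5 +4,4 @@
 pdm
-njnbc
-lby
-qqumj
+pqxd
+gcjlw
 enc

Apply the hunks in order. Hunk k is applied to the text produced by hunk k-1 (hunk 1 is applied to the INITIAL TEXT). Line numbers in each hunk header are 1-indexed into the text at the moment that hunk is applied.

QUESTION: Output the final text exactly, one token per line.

Answer: mrndl
ovzsi
hib
pdm
pqxd
gcjlw
enc
nqdie
qnuxz
wbt
kiw
lhgyl
mndw

Derivation:
Hunk 1: at line 4 remove [tgca] add [ewdb,sade] -> 15 lines: mrndl ovzsi hib pdm zler ewdb sade qqumj enc nqdie qnuxz wbt kiw lhgyl mndw
Hunk 2: at line 3 remove [zler] add [xie] -> 15 lines: mrndl ovzsi hib pdm xie ewdb sade qqumj enc nqdie qnuxz wbt kiw lhgyl mndw
Hunk 3: at line 3 remove [xie,ewdb,sade] add [njnbc,lby] -> 14 lines: mrndl ovzsi hib pdm njnbc lby qqumj enc nqdie qnuxz wbt kiw lhgyl mndw
Hunk 4: at line 4 remove [njnbc,lby,qqumj] add [pqxd,gcjlw] -> 13 lines: mrndl ovzsi hib pdm pqxd gcjlw enc nqdie qnuxz wbt kiw lhgyl mndw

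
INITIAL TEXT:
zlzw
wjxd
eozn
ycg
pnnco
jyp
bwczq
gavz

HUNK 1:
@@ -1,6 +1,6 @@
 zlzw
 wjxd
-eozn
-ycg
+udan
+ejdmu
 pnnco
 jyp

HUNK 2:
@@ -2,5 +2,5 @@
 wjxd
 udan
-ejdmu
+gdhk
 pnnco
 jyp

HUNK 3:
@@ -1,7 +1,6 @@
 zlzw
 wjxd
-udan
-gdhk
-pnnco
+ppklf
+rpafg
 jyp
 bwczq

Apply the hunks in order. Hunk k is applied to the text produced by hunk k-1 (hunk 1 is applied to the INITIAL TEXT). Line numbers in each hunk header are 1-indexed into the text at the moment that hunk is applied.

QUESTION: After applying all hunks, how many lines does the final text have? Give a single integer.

Answer: 7

Derivation:
Hunk 1: at line 1 remove [eozn,ycg] add [udan,ejdmu] -> 8 lines: zlzw wjxd udan ejdmu pnnco jyp bwczq gavz
Hunk 2: at line 2 remove [ejdmu] add [gdhk] -> 8 lines: zlzw wjxd udan gdhk pnnco jyp bwczq gavz
Hunk 3: at line 1 remove [udan,gdhk,pnnco] add [ppklf,rpafg] -> 7 lines: zlzw wjxd ppklf rpafg jyp bwczq gavz
Final line count: 7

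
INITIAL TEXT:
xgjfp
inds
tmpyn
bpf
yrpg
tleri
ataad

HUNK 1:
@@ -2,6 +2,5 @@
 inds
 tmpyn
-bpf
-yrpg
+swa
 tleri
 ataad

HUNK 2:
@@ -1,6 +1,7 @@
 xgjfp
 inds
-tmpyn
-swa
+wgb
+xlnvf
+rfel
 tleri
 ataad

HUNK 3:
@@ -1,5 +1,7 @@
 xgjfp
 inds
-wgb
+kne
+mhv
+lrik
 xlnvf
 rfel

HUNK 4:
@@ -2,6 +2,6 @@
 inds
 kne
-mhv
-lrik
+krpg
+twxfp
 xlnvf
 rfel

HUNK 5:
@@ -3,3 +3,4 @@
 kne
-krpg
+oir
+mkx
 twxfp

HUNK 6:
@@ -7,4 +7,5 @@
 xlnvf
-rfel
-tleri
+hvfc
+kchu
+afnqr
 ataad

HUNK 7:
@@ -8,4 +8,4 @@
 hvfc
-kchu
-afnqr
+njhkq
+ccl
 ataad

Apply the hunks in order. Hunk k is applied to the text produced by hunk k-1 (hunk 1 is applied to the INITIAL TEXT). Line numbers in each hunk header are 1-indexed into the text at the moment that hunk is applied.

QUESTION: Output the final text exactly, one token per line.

Hunk 1: at line 2 remove [bpf,yrpg] add [swa] -> 6 lines: xgjfp inds tmpyn swa tleri ataad
Hunk 2: at line 1 remove [tmpyn,swa] add [wgb,xlnvf,rfel] -> 7 lines: xgjfp inds wgb xlnvf rfel tleri ataad
Hunk 3: at line 1 remove [wgb] add [kne,mhv,lrik] -> 9 lines: xgjfp inds kne mhv lrik xlnvf rfel tleri ataad
Hunk 4: at line 2 remove [mhv,lrik] add [krpg,twxfp] -> 9 lines: xgjfp inds kne krpg twxfp xlnvf rfel tleri ataad
Hunk 5: at line 3 remove [krpg] add [oir,mkx] -> 10 lines: xgjfp inds kne oir mkx twxfp xlnvf rfel tleri ataad
Hunk 6: at line 7 remove [rfel,tleri] add [hvfc,kchu,afnqr] -> 11 lines: xgjfp inds kne oir mkx twxfp xlnvf hvfc kchu afnqr ataad
Hunk 7: at line 8 remove [kchu,afnqr] add [njhkq,ccl] -> 11 lines: xgjfp inds kne oir mkx twxfp xlnvf hvfc njhkq ccl ataad

Answer: xgjfp
inds
kne
oir
mkx
twxfp
xlnvf
hvfc
njhkq
ccl
ataad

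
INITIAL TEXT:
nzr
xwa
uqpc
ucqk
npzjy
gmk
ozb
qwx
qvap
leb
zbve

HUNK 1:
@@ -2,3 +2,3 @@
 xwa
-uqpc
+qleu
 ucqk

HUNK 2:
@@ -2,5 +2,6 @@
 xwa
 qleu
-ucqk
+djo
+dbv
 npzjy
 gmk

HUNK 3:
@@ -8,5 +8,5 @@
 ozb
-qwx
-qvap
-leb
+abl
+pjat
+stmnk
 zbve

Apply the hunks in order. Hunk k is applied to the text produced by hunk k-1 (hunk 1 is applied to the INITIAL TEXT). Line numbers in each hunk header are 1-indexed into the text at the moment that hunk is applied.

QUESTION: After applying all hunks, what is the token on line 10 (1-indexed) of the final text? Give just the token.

Hunk 1: at line 2 remove [uqpc] add [qleu] -> 11 lines: nzr xwa qleu ucqk npzjy gmk ozb qwx qvap leb zbve
Hunk 2: at line 2 remove [ucqk] add [djo,dbv] -> 12 lines: nzr xwa qleu djo dbv npzjy gmk ozb qwx qvap leb zbve
Hunk 3: at line 8 remove [qwx,qvap,leb] add [abl,pjat,stmnk] -> 12 lines: nzr xwa qleu djo dbv npzjy gmk ozb abl pjat stmnk zbve
Final line 10: pjat

Answer: pjat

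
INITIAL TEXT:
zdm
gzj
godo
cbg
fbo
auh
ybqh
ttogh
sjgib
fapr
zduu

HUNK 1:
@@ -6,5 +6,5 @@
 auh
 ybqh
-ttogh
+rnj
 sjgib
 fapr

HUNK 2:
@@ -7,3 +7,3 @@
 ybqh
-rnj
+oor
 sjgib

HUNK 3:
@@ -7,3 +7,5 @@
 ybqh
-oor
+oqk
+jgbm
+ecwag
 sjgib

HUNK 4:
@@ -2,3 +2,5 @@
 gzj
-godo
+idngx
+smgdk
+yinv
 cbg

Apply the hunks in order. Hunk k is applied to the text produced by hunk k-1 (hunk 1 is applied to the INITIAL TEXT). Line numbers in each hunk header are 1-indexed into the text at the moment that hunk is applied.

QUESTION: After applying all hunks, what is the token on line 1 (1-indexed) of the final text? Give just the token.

Hunk 1: at line 6 remove [ttogh] add [rnj] -> 11 lines: zdm gzj godo cbg fbo auh ybqh rnj sjgib fapr zduu
Hunk 2: at line 7 remove [rnj] add [oor] -> 11 lines: zdm gzj godo cbg fbo auh ybqh oor sjgib fapr zduu
Hunk 3: at line 7 remove [oor] add [oqk,jgbm,ecwag] -> 13 lines: zdm gzj godo cbg fbo auh ybqh oqk jgbm ecwag sjgib fapr zduu
Hunk 4: at line 2 remove [godo] add [idngx,smgdk,yinv] -> 15 lines: zdm gzj idngx smgdk yinv cbg fbo auh ybqh oqk jgbm ecwag sjgib fapr zduu
Final line 1: zdm

Answer: zdm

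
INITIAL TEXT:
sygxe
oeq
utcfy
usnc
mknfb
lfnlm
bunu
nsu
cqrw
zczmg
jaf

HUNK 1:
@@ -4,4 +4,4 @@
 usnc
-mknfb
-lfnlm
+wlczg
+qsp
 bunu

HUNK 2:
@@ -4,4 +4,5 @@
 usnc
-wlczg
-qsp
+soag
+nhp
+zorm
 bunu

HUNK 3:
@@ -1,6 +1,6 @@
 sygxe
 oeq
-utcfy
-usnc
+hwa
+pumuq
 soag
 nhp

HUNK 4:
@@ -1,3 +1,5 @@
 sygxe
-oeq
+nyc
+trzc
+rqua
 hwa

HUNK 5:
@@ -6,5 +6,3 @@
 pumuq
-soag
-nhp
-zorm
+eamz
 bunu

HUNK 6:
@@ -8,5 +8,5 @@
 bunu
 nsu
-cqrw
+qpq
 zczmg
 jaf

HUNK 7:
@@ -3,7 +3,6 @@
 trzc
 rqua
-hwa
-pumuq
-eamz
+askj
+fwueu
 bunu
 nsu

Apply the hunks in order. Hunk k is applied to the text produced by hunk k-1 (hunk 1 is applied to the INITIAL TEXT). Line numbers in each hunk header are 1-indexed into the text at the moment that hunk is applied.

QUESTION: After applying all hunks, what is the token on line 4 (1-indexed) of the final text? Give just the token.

Hunk 1: at line 4 remove [mknfb,lfnlm] add [wlczg,qsp] -> 11 lines: sygxe oeq utcfy usnc wlczg qsp bunu nsu cqrw zczmg jaf
Hunk 2: at line 4 remove [wlczg,qsp] add [soag,nhp,zorm] -> 12 lines: sygxe oeq utcfy usnc soag nhp zorm bunu nsu cqrw zczmg jaf
Hunk 3: at line 1 remove [utcfy,usnc] add [hwa,pumuq] -> 12 lines: sygxe oeq hwa pumuq soag nhp zorm bunu nsu cqrw zczmg jaf
Hunk 4: at line 1 remove [oeq] add [nyc,trzc,rqua] -> 14 lines: sygxe nyc trzc rqua hwa pumuq soag nhp zorm bunu nsu cqrw zczmg jaf
Hunk 5: at line 6 remove [soag,nhp,zorm] add [eamz] -> 12 lines: sygxe nyc trzc rqua hwa pumuq eamz bunu nsu cqrw zczmg jaf
Hunk 6: at line 8 remove [cqrw] add [qpq] -> 12 lines: sygxe nyc trzc rqua hwa pumuq eamz bunu nsu qpq zczmg jaf
Hunk 7: at line 3 remove [hwa,pumuq,eamz] add [askj,fwueu] -> 11 lines: sygxe nyc trzc rqua askj fwueu bunu nsu qpq zczmg jaf
Final line 4: rqua

Answer: rqua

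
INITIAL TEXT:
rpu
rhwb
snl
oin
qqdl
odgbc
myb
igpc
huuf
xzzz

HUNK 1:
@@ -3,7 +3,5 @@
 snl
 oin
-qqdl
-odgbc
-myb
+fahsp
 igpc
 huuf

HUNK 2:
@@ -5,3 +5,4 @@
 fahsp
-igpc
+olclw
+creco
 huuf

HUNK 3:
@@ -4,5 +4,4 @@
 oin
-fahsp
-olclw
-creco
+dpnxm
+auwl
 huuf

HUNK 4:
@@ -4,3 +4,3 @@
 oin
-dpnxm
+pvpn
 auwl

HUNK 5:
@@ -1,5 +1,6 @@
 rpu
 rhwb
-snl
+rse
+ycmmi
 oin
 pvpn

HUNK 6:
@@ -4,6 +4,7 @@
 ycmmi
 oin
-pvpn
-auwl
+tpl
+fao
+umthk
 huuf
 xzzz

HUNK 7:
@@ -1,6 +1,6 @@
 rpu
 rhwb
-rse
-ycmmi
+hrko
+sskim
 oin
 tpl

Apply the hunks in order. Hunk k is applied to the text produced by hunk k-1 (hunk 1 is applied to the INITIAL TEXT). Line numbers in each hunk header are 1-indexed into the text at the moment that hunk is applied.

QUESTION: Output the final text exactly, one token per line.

Hunk 1: at line 3 remove [qqdl,odgbc,myb] add [fahsp] -> 8 lines: rpu rhwb snl oin fahsp igpc huuf xzzz
Hunk 2: at line 5 remove [igpc] add [olclw,creco] -> 9 lines: rpu rhwb snl oin fahsp olclw creco huuf xzzz
Hunk 3: at line 4 remove [fahsp,olclw,creco] add [dpnxm,auwl] -> 8 lines: rpu rhwb snl oin dpnxm auwl huuf xzzz
Hunk 4: at line 4 remove [dpnxm] add [pvpn] -> 8 lines: rpu rhwb snl oin pvpn auwl huuf xzzz
Hunk 5: at line 1 remove [snl] add [rse,ycmmi] -> 9 lines: rpu rhwb rse ycmmi oin pvpn auwl huuf xzzz
Hunk 6: at line 4 remove [pvpn,auwl] add [tpl,fao,umthk] -> 10 lines: rpu rhwb rse ycmmi oin tpl fao umthk huuf xzzz
Hunk 7: at line 1 remove [rse,ycmmi] add [hrko,sskim] -> 10 lines: rpu rhwb hrko sskim oin tpl fao umthk huuf xzzz

Answer: rpu
rhwb
hrko
sskim
oin
tpl
fao
umthk
huuf
xzzz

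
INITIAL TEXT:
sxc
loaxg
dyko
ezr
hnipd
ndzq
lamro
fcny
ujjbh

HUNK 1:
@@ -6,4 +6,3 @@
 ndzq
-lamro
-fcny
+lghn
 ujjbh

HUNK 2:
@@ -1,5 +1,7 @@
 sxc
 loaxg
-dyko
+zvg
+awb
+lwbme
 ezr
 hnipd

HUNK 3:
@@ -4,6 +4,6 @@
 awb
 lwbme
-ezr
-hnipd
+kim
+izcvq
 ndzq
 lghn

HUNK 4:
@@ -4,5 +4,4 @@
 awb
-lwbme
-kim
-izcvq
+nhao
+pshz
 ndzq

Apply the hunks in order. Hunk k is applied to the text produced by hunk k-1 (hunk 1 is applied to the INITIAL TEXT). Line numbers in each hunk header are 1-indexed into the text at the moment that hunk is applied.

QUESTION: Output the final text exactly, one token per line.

Hunk 1: at line 6 remove [lamro,fcny] add [lghn] -> 8 lines: sxc loaxg dyko ezr hnipd ndzq lghn ujjbh
Hunk 2: at line 1 remove [dyko] add [zvg,awb,lwbme] -> 10 lines: sxc loaxg zvg awb lwbme ezr hnipd ndzq lghn ujjbh
Hunk 3: at line 4 remove [ezr,hnipd] add [kim,izcvq] -> 10 lines: sxc loaxg zvg awb lwbme kim izcvq ndzq lghn ujjbh
Hunk 4: at line 4 remove [lwbme,kim,izcvq] add [nhao,pshz] -> 9 lines: sxc loaxg zvg awb nhao pshz ndzq lghn ujjbh

Answer: sxc
loaxg
zvg
awb
nhao
pshz
ndzq
lghn
ujjbh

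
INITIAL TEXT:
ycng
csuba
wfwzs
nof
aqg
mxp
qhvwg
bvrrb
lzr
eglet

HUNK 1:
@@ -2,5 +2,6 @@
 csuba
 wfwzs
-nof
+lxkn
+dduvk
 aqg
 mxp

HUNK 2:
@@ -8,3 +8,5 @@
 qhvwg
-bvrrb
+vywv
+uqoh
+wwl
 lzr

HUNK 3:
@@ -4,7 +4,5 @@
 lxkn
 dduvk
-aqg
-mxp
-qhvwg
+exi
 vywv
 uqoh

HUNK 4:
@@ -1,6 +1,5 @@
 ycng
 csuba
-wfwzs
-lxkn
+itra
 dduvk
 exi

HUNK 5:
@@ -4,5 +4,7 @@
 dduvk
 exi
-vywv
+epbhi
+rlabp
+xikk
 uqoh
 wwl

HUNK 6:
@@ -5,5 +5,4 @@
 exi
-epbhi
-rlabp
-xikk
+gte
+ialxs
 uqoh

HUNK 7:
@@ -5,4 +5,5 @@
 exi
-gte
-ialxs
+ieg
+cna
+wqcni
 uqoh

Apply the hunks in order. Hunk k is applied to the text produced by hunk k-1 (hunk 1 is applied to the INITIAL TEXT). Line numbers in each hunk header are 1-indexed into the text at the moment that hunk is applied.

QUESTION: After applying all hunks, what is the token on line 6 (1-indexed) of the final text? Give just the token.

Hunk 1: at line 2 remove [nof] add [lxkn,dduvk] -> 11 lines: ycng csuba wfwzs lxkn dduvk aqg mxp qhvwg bvrrb lzr eglet
Hunk 2: at line 8 remove [bvrrb] add [vywv,uqoh,wwl] -> 13 lines: ycng csuba wfwzs lxkn dduvk aqg mxp qhvwg vywv uqoh wwl lzr eglet
Hunk 3: at line 4 remove [aqg,mxp,qhvwg] add [exi] -> 11 lines: ycng csuba wfwzs lxkn dduvk exi vywv uqoh wwl lzr eglet
Hunk 4: at line 1 remove [wfwzs,lxkn] add [itra] -> 10 lines: ycng csuba itra dduvk exi vywv uqoh wwl lzr eglet
Hunk 5: at line 4 remove [vywv] add [epbhi,rlabp,xikk] -> 12 lines: ycng csuba itra dduvk exi epbhi rlabp xikk uqoh wwl lzr eglet
Hunk 6: at line 5 remove [epbhi,rlabp,xikk] add [gte,ialxs] -> 11 lines: ycng csuba itra dduvk exi gte ialxs uqoh wwl lzr eglet
Hunk 7: at line 5 remove [gte,ialxs] add [ieg,cna,wqcni] -> 12 lines: ycng csuba itra dduvk exi ieg cna wqcni uqoh wwl lzr eglet
Final line 6: ieg

Answer: ieg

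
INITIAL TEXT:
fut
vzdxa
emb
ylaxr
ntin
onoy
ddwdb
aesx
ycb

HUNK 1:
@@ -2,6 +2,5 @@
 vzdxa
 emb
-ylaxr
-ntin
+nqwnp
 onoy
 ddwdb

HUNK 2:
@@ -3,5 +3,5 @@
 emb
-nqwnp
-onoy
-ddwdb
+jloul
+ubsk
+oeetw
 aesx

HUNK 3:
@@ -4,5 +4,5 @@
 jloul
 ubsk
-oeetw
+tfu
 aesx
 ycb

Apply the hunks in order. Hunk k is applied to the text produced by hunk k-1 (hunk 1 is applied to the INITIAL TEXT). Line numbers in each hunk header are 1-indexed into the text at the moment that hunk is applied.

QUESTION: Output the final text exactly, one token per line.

Answer: fut
vzdxa
emb
jloul
ubsk
tfu
aesx
ycb

Derivation:
Hunk 1: at line 2 remove [ylaxr,ntin] add [nqwnp] -> 8 lines: fut vzdxa emb nqwnp onoy ddwdb aesx ycb
Hunk 2: at line 3 remove [nqwnp,onoy,ddwdb] add [jloul,ubsk,oeetw] -> 8 lines: fut vzdxa emb jloul ubsk oeetw aesx ycb
Hunk 3: at line 4 remove [oeetw] add [tfu] -> 8 lines: fut vzdxa emb jloul ubsk tfu aesx ycb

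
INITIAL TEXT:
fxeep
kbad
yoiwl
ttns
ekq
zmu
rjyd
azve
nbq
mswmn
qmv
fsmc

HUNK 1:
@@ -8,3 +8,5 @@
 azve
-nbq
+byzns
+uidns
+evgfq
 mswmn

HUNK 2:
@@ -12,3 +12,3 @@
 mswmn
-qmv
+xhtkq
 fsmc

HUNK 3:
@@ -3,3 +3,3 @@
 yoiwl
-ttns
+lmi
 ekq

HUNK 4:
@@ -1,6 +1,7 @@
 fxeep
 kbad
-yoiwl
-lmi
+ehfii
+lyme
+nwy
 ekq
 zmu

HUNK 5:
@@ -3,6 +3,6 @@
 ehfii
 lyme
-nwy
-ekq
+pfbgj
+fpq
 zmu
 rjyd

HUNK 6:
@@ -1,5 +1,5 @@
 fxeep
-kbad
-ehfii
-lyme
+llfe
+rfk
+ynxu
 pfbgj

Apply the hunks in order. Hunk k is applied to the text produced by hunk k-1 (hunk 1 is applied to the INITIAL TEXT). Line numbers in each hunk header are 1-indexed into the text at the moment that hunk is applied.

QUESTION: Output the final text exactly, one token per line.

Hunk 1: at line 8 remove [nbq] add [byzns,uidns,evgfq] -> 14 lines: fxeep kbad yoiwl ttns ekq zmu rjyd azve byzns uidns evgfq mswmn qmv fsmc
Hunk 2: at line 12 remove [qmv] add [xhtkq] -> 14 lines: fxeep kbad yoiwl ttns ekq zmu rjyd azve byzns uidns evgfq mswmn xhtkq fsmc
Hunk 3: at line 3 remove [ttns] add [lmi] -> 14 lines: fxeep kbad yoiwl lmi ekq zmu rjyd azve byzns uidns evgfq mswmn xhtkq fsmc
Hunk 4: at line 1 remove [yoiwl,lmi] add [ehfii,lyme,nwy] -> 15 lines: fxeep kbad ehfii lyme nwy ekq zmu rjyd azve byzns uidns evgfq mswmn xhtkq fsmc
Hunk 5: at line 3 remove [nwy,ekq] add [pfbgj,fpq] -> 15 lines: fxeep kbad ehfii lyme pfbgj fpq zmu rjyd azve byzns uidns evgfq mswmn xhtkq fsmc
Hunk 6: at line 1 remove [kbad,ehfii,lyme] add [llfe,rfk,ynxu] -> 15 lines: fxeep llfe rfk ynxu pfbgj fpq zmu rjyd azve byzns uidns evgfq mswmn xhtkq fsmc

Answer: fxeep
llfe
rfk
ynxu
pfbgj
fpq
zmu
rjyd
azve
byzns
uidns
evgfq
mswmn
xhtkq
fsmc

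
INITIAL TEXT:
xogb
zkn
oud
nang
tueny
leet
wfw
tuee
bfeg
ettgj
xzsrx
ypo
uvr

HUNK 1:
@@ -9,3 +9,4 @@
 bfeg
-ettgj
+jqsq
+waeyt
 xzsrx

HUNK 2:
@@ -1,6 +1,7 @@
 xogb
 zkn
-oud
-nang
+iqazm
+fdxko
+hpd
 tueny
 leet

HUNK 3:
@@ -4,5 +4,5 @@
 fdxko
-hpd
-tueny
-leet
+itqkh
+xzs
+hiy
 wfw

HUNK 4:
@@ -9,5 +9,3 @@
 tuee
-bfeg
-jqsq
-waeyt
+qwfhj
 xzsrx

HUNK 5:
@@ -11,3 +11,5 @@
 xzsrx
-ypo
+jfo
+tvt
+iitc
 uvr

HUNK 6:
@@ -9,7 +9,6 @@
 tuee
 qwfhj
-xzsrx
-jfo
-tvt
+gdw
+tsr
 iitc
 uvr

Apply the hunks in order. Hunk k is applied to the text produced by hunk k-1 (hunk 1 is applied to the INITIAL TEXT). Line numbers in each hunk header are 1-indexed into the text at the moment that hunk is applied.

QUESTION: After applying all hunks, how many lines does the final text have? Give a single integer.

Hunk 1: at line 9 remove [ettgj] add [jqsq,waeyt] -> 14 lines: xogb zkn oud nang tueny leet wfw tuee bfeg jqsq waeyt xzsrx ypo uvr
Hunk 2: at line 1 remove [oud,nang] add [iqazm,fdxko,hpd] -> 15 lines: xogb zkn iqazm fdxko hpd tueny leet wfw tuee bfeg jqsq waeyt xzsrx ypo uvr
Hunk 3: at line 4 remove [hpd,tueny,leet] add [itqkh,xzs,hiy] -> 15 lines: xogb zkn iqazm fdxko itqkh xzs hiy wfw tuee bfeg jqsq waeyt xzsrx ypo uvr
Hunk 4: at line 9 remove [bfeg,jqsq,waeyt] add [qwfhj] -> 13 lines: xogb zkn iqazm fdxko itqkh xzs hiy wfw tuee qwfhj xzsrx ypo uvr
Hunk 5: at line 11 remove [ypo] add [jfo,tvt,iitc] -> 15 lines: xogb zkn iqazm fdxko itqkh xzs hiy wfw tuee qwfhj xzsrx jfo tvt iitc uvr
Hunk 6: at line 9 remove [xzsrx,jfo,tvt] add [gdw,tsr] -> 14 lines: xogb zkn iqazm fdxko itqkh xzs hiy wfw tuee qwfhj gdw tsr iitc uvr
Final line count: 14

Answer: 14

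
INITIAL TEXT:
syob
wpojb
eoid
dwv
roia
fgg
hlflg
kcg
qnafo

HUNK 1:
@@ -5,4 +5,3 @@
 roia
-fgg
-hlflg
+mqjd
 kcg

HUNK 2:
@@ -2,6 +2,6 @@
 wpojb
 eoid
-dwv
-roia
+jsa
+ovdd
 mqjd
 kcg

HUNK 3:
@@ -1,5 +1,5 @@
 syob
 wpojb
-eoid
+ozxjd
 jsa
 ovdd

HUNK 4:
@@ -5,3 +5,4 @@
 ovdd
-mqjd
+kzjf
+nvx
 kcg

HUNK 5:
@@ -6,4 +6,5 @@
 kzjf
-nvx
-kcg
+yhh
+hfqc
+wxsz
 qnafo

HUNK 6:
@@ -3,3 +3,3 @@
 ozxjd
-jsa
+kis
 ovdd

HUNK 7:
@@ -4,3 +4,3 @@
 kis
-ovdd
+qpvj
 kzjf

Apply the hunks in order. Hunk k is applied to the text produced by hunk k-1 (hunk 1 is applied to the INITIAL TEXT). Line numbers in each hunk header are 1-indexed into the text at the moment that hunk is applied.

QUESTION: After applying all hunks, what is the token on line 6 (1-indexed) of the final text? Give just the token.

Answer: kzjf

Derivation:
Hunk 1: at line 5 remove [fgg,hlflg] add [mqjd] -> 8 lines: syob wpojb eoid dwv roia mqjd kcg qnafo
Hunk 2: at line 2 remove [dwv,roia] add [jsa,ovdd] -> 8 lines: syob wpojb eoid jsa ovdd mqjd kcg qnafo
Hunk 3: at line 1 remove [eoid] add [ozxjd] -> 8 lines: syob wpojb ozxjd jsa ovdd mqjd kcg qnafo
Hunk 4: at line 5 remove [mqjd] add [kzjf,nvx] -> 9 lines: syob wpojb ozxjd jsa ovdd kzjf nvx kcg qnafo
Hunk 5: at line 6 remove [nvx,kcg] add [yhh,hfqc,wxsz] -> 10 lines: syob wpojb ozxjd jsa ovdd kzjf yhh hfqc wxsz qnafo
Hunk 6: at line 3 remove [jsa] add [kis] -> 10 lines: syob wpojb ozxjd kis ovdd kzjf yhh hfqc wxsz qnafo
Hunk 7: at line 4 remove [ovdd] add [qpvj] -> 10 lines: syob wpojb ozxjd kis qpvj kzjf yhh hfqc wxsz qnafo
Final line 6: kzjf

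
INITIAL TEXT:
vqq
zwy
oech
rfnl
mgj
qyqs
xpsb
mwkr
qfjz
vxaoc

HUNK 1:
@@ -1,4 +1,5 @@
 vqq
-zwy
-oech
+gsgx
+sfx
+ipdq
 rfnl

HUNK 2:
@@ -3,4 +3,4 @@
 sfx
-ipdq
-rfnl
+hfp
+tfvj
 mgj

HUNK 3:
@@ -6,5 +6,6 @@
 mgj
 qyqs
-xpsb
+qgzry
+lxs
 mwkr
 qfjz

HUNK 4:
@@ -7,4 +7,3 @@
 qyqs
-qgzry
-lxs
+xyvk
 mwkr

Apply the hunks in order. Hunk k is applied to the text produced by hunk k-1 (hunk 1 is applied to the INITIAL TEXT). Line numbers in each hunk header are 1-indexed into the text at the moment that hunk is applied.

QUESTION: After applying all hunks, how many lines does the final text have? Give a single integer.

Answer: 11

Derivation:
Hunk 1: at line 1 remove [zwy,oech] add [gsgx,sfx,ipdq] -> 11 lines: vqq gsgx sfx ipdq rfnl mgj qyqs xpsb mwkr qfjz vxaoc
Hunk 2: at line 3 remove [ipdq,rfnl] add [hfp,tfvj] -> 11 lines: vqq gsgx sfx hfp tfvj mgj qyqs xpsb mwkr qfjz vxaoc
Hunk 3: at line 6 remove [xpsb] add [qgzry,lxs] -> 12 lines: vqq gsgx sfx hfp tfvj mgj qyqs qgzry lxs mwkr qfjz vxaoc
Hunk 4: at line 7 remove [qgzry,lxs] add [xyvk] -> 11 lines: vqq gsgx sfx hfp tfvj mgj qyqs xyvk mwkr qfjz vxaoc
Final line count: 11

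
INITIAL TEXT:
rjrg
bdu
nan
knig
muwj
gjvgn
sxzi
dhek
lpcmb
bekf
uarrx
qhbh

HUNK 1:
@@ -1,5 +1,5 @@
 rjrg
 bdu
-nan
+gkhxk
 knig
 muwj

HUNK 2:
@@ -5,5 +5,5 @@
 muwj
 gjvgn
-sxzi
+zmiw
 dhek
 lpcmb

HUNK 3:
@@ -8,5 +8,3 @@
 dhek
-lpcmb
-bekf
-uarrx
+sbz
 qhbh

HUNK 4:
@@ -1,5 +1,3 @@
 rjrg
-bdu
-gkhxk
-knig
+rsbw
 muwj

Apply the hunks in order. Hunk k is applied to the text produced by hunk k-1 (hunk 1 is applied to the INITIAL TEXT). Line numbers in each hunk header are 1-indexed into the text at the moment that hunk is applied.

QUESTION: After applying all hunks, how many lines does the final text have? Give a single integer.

Hunk 1: at line 1 remove [nan] add [gkhxk] -> 12 lines: rjrg bdu gkhxk knig muwj gjvgn sxzi dhek lpcmb bekf uarrx qhbh
Hunk 2: at line 5 remove [sxzi] add [zmiw] -> 12 lines: rjrg bdu gkhxk knig muwj gjvgn zmiw dhek lpcmb bekf uarrx qhbh
Hunk 3: at line 8 remove [lpcmb,bekf,uarrx] add [sbz] -> 10 lines: rjrg bdu gkhxk knig muwj gjvgn zmiw dhek sbz qhbh
Hunk 4: at line 1 remove [bdu,gkhxk,knig] add [rsbw] -> 8 lines: rjrg rsbw muwj gjvgn zmiw dhek sbz qhbh
Final line count: 8

Answer: 8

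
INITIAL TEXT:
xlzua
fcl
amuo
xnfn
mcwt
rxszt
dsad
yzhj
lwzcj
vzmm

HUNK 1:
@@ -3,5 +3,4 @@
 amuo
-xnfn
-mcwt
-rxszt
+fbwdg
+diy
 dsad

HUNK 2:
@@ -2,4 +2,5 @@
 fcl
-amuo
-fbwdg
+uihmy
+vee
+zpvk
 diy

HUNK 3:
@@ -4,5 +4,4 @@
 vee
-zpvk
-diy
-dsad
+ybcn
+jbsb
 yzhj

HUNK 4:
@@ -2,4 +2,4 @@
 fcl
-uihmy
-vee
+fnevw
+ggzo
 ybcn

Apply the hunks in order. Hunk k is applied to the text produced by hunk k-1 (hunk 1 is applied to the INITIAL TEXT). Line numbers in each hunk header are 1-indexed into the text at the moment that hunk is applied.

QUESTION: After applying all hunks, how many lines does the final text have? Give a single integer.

Answer: 9

Derivation:
Hunk 1: at line 3 remove [xnfn,mcwt,rxszt] add [fbwdg,diy] -> 9 lines: xlzua fcl amuo fbwdg diy dsad yzhj lwzcj vzmm
Hunk 2: at line 2 remove [amuo,fbwdg] add [uihmy,vee,zpvk] -> 10 lines: xlzua fcl uihmy vee zpvk diy dsad yzhj lwzcj vzmm
Hunk 3: at line 4 remove [zpvk,diy,dsad] add [ybcn,jbsb] -> 9 lines: xlzua fcl uihmy vee ybcn jbsb yzhj lwzcj vzmm
Hunk 4: at line 2 remove [uihmy,vee] add [fnevw,ggzo] -> 9 lines: xlzua fcl fnevw ggzo ybcn jbsb yzhj lwzcj vzmm
Final line count: 9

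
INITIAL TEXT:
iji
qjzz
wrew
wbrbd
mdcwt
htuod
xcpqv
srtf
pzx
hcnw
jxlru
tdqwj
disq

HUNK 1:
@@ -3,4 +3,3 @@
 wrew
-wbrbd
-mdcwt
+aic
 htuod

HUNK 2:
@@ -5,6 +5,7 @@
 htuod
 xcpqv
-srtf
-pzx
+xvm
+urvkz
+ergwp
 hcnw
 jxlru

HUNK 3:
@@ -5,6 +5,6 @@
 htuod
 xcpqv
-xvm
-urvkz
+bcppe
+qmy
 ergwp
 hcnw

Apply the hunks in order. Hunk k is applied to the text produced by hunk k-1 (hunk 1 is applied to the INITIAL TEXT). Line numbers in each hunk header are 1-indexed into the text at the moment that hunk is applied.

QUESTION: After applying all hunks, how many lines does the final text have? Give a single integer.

Hunk 1: at line 3 remove [wbrbd,mdcwt] add [aic] -> 12 lines: iji qjzz wrew aic htuod xcpqv srtf pzx hcnw jxlru tdqwj disq
Hunk 2: at line 5 remove [srtf,pzx] add [xvm,urvkz,ergwp] -> 13 lines: iji qjzz wrew aic htuod xcpqv xvm urvkz ergwp hcnw jxlru tdqwj disq
Hunk 3: at line 5 remove [xvm,urvkz] add [bcppe,qmy] -> 13 lines: iji qjzz wrew aic htuod xcpqv bcppe qmy ergwp hcnw jxlru tdqwj disq
Final line count: 13

Answer: 13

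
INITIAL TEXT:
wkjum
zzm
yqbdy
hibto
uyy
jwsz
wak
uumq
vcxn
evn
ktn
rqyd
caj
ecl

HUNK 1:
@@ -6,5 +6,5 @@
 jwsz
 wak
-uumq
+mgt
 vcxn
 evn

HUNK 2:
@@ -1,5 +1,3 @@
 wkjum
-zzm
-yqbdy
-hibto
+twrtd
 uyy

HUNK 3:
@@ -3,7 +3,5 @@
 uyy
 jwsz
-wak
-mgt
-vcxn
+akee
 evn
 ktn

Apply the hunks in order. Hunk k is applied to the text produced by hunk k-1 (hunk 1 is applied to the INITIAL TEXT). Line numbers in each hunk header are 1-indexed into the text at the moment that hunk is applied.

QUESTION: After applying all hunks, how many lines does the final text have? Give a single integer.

Answer: 10

Derivation:
Hunk 1: at line 6 remove [uumq] add [mgt] -> 14 lines: wkjum zzm yqbdy hibto uyy jwsz wak mgt vcxn evn ktn rqyd caj ecl
Hunk 2: at line 1 remove [zzm,yqbdy,hibto] add [twrtd] -> 12 lines: wkjum twrtd uyy jwsz wak mgt vcxn evn ktn rqyd caj ecl
Hunk 3: at line 3 remove [wak,mgt,vcxn] add [akee] -> 10 lines: wkjum twrtd uyy jwsz akee evn ktn rqyd caj ecl
Final line count: 10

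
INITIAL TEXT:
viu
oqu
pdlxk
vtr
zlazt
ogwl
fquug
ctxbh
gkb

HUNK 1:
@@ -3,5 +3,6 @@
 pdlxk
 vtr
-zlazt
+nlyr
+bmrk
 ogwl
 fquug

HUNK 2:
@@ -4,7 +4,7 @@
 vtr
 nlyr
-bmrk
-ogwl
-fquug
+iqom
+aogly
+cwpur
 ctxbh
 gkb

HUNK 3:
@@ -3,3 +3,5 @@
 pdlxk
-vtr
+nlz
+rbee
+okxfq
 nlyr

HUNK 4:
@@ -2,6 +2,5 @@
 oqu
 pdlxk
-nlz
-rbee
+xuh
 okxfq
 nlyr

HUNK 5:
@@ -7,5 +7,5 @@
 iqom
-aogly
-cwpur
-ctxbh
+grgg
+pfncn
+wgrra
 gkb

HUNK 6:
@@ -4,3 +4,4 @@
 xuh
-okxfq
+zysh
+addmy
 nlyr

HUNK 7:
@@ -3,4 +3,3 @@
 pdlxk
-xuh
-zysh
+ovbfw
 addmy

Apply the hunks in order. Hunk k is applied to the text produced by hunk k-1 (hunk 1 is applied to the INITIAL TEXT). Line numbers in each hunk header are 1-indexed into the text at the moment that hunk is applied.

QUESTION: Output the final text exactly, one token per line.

Hunk 1: at line 3 remove [zlazt] add [nlyr,bmrk] -> 10 lines: viu oqu pdlxk vtr nlyr bmrk ogwl fquug ctxbh gkb
Hunk 2: at line 4 remove [bmrk,ogwl,fquug] add [iqom,aogly,cwpur] -> 10 lines: viu oqu pdlxk vtr nlyr iqom aogly cwpur ctxbh gkb
Hunk 3: at line 3 remove [vtr] add [nlz,rbee,okxfq] -> 12 lines: viu oqu pdlxk nlz rbee okxfq nlyr iqom aogly cwpur ctxbh gkb
Hunk 4: at line 2 remove [nlz,rbee] add [xuh] -> 11 lines: viu oqu pdlxk xuh okxfq nlyr iqom aogly cwpur ctxbh gkb
Hunk 5: at line 7 remove [aogly,cwpur,ctxbh] add [grgg,pfncn,wgrra] -> 11 lines: viu oqu pdlxk xuh okxfq nlyr iqom grgg pfncn wgrra gkb
Hunk 6: at line 4 remove [okxfq] add [zysh,addmy] -> 12 lines: viu oqu pdlxk xuh zysh addmy nlyr iqom grgg pfncn wgrra gkb
Hunk 7: at line 3 remove [xuh,zysh] add [ovbfw] -> 11 lines: viu oqu pdlxk ovbfw addmy nlyr iqom grgg pfncn wgrra gkb

Answer: viu
oqu
pdlxk
ovbfw
addmy
nlyr
iqom
grgg
pfncn
wgrra
gkb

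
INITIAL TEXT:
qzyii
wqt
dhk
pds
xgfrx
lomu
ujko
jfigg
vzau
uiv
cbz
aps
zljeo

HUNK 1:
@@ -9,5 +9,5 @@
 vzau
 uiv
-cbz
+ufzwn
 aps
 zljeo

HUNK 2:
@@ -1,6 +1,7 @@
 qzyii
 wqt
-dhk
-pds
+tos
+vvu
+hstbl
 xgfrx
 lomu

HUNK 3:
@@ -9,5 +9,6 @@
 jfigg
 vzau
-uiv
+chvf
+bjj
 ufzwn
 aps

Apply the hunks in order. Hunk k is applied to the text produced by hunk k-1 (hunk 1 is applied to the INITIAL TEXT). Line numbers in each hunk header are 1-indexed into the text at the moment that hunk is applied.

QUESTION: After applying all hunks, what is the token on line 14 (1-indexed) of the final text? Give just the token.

Answer: aps

Derivation:
Hunk 1: at line 9 remove [cbz] add [ufzwn] -> 13 lines: qzyii wqt dhk pds xgfrx lomu ujko jfigg vzau uiv ufzwn aps zljeo
Hunk 2: at line 1 remove [dhk,pds] add [tos,vvu,hstbl] -> 14 lines: qzyii wqt tos vvu hstbl xgfrx lomu ujko jfigg vzau uiv ufzwn aps zljeo
Hunk 3: at line 9 remove [uiv] add [chvf,bjj] -> 15 lines: qzyii wqt tos vvu hstbl xgfrx lomu ujko jfigg vzau chvf bjj ufzwn aps zljeo
Final line 14: aps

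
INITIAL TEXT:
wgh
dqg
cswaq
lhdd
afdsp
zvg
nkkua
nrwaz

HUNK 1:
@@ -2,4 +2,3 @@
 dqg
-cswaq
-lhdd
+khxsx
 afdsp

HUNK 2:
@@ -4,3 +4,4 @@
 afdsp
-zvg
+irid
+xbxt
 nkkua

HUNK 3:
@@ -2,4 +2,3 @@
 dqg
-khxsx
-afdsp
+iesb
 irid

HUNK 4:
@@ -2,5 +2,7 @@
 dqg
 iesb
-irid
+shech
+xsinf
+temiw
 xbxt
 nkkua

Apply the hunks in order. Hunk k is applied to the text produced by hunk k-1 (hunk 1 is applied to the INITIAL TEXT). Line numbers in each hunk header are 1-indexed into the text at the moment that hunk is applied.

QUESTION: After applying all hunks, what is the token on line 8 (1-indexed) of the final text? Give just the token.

Hunk 1: at line 2 remove [cswaq,lhdd] add [khxsx] -> 7 lines: wgh dqg khxsx afdsp zvg nkkua nrwaz
Hunk 2: at line 4 remove [zvg] add [irid,xbxt] -> 8 lines: wgh dqg khxsx afdsp irid xbxt nkkua nrwaz
Hunk 3: at line 2 remove [khxsx,afdsp] add [iesb] -> 7 lines: wgh dqg iesb irid xbxt nkkua nrwaz
Hunk 4: at line 2 remove [irid] add [shech,xsinf,temiw] -> 9 lines: wgh dqg iesb shech xsinf temiw xbxt nkkua nrwaz
Final line 8: nkkua

Answer: nkkua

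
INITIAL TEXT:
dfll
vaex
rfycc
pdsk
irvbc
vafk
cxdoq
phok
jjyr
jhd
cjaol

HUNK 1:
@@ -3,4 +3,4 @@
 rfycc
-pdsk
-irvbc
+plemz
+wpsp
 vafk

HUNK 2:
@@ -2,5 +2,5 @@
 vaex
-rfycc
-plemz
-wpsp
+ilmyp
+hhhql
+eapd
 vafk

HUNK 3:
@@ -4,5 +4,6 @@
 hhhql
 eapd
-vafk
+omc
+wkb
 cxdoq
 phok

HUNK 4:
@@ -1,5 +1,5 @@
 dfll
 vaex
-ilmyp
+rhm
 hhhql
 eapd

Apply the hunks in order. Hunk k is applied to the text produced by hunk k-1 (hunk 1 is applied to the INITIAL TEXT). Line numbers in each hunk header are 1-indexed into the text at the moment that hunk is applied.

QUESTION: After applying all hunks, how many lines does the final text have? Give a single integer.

Answer: 12

Derivation:
Hunk 1: at line 3 remove [pdsk,irvbc] add [plemz,wpsp] -> 11 lines: dfll vaex rfycc plemz wpsp vafk cxdoq phok jjyr jhd cjaol
Hunk 2: at line 2 remove [rfycc,plemz,wpsp] add [ilmyp,hhhql,eapd] -> 11 lines: dfll vaex ilmyp hhhql eapd vafk cxdoq phok jjyr jhd cjaol
Hunk 3: at line 4 remove [vafk] add [omc,wkb] -> 12 lines: dfll vaex ilmyp hhhql eapd omc wkb cxdoq phok jjyr jhd cjaol
Hunk 4: at line 1 remove [ilmyp] add [rhm] -> 12 lines: dfll vaex rhm hhhql eapd omc wkb cxdoq phok jjyr jhd cjaol
Final line count: 12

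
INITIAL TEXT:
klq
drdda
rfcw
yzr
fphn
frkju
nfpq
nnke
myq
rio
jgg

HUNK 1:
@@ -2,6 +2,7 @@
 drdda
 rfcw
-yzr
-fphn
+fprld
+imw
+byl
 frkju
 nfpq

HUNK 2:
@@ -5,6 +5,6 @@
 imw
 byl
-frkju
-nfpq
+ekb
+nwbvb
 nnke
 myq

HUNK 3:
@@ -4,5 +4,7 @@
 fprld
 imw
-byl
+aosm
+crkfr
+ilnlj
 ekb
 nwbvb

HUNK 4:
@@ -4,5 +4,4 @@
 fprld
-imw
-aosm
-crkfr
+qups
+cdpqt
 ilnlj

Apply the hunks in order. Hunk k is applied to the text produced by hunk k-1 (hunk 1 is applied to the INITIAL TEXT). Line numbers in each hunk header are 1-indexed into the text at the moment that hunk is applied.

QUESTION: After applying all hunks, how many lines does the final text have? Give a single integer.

Hunk 1: at line 2 remove [yzr,fphn] add [fprld,imw,byl] -> 12 lines: klq drdda rfcw fprld imw byl frkju nfpq nnke myq rio jgg
Hunk 2: at line 5 remove [frkju,nfpq] add [ekb,nwbvb] -> 12 lines: klq drdda rfcw fprld imw byl ekb nwbvb nnke myq rio jgg
Hunk 3: at line 4 remove [byl] add [aosm,crkfr,ilnlj] -> 14 lines: klq drdda rfcw fprld imw aosm crkfr ilnlj ekb nwbvb nnke myq rio jgg
Hunk 4: at line 4 remove [imw,aosm,crkfr] add [qups,cdpqt] -> 13 lines: klq drdda rfcw fprld qups cdpqt ilnlj ekb nwbvb nnke myq rio jgg
Final line count: 13

Answer: 13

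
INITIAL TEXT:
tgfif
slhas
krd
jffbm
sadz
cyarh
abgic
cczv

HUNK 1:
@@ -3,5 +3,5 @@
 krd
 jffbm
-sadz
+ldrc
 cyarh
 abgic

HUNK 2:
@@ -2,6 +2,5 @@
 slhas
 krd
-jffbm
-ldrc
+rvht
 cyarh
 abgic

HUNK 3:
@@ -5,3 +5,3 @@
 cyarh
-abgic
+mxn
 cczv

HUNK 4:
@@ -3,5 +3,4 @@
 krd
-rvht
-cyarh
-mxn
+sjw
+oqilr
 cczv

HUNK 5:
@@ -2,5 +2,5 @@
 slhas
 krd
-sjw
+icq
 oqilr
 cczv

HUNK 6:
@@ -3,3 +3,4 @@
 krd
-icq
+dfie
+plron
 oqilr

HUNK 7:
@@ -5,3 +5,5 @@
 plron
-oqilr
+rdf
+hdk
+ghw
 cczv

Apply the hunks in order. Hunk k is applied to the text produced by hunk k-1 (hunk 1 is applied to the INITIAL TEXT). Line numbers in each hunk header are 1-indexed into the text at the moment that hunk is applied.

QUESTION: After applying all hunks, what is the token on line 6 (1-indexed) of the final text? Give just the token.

Hunk 1: at line 3 remove [sadz] add [ldrc] -> 8 lines: tgfif slhas krd jffbm ldrc cyarh abgic cczv
Hunk 2: at line 2 remove [jffbm,ldrc] add [rvht] -> 7 lines: tgfif slhas krd rvht cyarh abgic cczv
Hunk 3: at line 5 remove [abgic] add [mxn] -> 7 lines: tgfif slhas krd rvht cyarh mxn cczv
Hunk 4: at line 3 remove [rvht,cyarh,mxn] add [sjw,oqilr] -> 6 lines: tgfif slhas krd sjw oqilr cczv
Hunk 5: at line 2 remove [sjw] add [icq] -> 6 lines: tgfif slhas krd icq oqilr cczv
Hunk 6: at line 3 remove [icq] add [dfie,plron] -> 7 lines: tgfif slhas krd dfie plron oqilr cczv
Hunk 7: at line 5 remove [oqilr] add [rdf,hdk,ghw] -> 9 lines: tgfif slhas krd dfie plron rdf hdk ghw cczv
Final line 6: rdf

Answer: rdf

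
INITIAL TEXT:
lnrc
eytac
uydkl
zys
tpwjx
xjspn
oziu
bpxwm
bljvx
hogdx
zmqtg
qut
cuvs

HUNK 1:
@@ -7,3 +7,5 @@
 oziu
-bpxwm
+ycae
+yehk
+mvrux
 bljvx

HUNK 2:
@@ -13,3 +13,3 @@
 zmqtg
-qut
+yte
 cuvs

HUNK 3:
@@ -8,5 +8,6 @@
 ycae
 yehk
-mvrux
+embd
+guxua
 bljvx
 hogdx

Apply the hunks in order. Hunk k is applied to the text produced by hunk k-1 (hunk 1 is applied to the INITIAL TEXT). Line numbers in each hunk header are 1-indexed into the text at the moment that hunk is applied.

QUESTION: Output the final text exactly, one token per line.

Answer: lnrc
eytac
uydkl
zys
tpwjx
xjspn
oziu
ycae
yehk
embd
guxua
bljvx
hogdx
zmqtg
yte
cuvs

Derivation:
Hunk 1: at line 7 remove [bpxwm] add [ycae,yehk,mvrux] -> 15 lines: lnrc eytac uydkl zys tpwjx xjspn oziu ycae yehk mvrux bljvx hogdx zmqtg qut cuvs
Hunk 2: at line 13 remove [qut] add [yte] -> 15 lines: lnrc eytac uydkl zys tpwjx xjspn oziu ycae yehk mvrux bljvx hogdx zmqtg yte cuvs
Hunk 3: at line 8 remove [mvrux] add [embd,guxua] -> 16 lines: lnrc eytac uydkl zys tpwjx xjspn oziu ycae yehk embd guxua bljvx hogdx zmqtg yte cuvs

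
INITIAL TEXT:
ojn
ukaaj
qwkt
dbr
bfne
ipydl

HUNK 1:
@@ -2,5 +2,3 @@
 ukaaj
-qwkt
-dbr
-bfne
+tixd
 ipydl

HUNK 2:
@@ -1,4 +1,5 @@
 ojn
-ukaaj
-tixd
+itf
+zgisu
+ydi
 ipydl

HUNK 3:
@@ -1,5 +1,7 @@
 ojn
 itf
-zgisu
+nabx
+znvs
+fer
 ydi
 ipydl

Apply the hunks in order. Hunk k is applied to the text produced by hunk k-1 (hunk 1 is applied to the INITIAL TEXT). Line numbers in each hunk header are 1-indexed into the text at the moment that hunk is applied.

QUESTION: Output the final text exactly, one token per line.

Answer: ojn
itf
nabx
znvs
fer
ydi
ipydl

Derivation:
Hunk 1: at line 2 remove [qwkt,dbr,bfne] add [tixd] -> 4 lines: ojn ukaaj tixd ipydl
Hunk 2: at line 1 remove [ukaaj,tixd] add [itf,zgisu,ydi] -> 5 lines: ojn itf zgisu ydi ipydl
Hunk 3: at line 1 remove [zgisu] add [nabx,znvs,fer] -> 7 lines: ojn itf nabx znvs fer ydi ipydl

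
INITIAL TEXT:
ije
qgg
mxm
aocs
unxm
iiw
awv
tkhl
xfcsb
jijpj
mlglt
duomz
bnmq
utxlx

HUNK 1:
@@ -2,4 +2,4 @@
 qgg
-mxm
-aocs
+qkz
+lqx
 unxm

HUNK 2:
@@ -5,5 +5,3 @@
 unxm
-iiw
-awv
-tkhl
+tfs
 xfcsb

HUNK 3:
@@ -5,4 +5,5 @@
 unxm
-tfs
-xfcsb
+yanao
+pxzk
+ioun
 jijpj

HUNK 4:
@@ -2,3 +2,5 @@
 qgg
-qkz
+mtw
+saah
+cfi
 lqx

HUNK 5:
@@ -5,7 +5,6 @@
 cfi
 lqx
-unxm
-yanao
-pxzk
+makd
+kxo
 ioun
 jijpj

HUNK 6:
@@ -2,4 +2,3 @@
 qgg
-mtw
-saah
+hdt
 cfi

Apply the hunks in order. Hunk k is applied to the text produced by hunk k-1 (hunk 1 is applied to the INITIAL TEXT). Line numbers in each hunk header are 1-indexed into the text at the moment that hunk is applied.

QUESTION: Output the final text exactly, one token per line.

Answer: ije
qgg
hdt
cfi
lqx
makd
kxo
ioun
jijpj
mlglt
duomz
bnmq
utxlx

Derivation:
Hunk 1: at line 2 remove [mxm,aocs] add [qkz,lqx] -> 14 lines: ije qgg qkz lqx unxm iiw awv tkhl xfcsb jijpj mlglt duomz bnmq utxlx
Hunk 2: at line 5 remove [iiw,awv,tkhl] add [tfs] -> 12 lines: ije qgg qkz lqx unxm tfs xfcsb jijpj mlglt duomz bnmq utxlx
Hunk 3: at line 5 remove [tfs,xfcsb] add [yanao,pxzk,ioun] -> 13 lines: ije qgg qkz lqx unxm yanao pxzk ioun jijpj mlglt duomz bnmq utxlx
Hunk 4: at line 2 remove [qkz] add [mtw,saah,cfi] -> 15 lines: ije qgg mtw saah cfi lqx unxm yanao pxzk ioun jijpj mlglt duomz bnmq utxlx
Hunk 5: at line 5 remove [unxm,yanao,pxzk] add [makd,kxo] -> 14 lines: ije qgg mtw saah cfi lqx makd kxo ioun jijpj mlglt duomz bnmq utxlx
Hunk 6: at line 2 remove [mtw,saah] add [hdt] -> 13 lines: ije qgg hdt cfi lqx makd kxo ioun jijpj mlglt duomz bnmq utxlx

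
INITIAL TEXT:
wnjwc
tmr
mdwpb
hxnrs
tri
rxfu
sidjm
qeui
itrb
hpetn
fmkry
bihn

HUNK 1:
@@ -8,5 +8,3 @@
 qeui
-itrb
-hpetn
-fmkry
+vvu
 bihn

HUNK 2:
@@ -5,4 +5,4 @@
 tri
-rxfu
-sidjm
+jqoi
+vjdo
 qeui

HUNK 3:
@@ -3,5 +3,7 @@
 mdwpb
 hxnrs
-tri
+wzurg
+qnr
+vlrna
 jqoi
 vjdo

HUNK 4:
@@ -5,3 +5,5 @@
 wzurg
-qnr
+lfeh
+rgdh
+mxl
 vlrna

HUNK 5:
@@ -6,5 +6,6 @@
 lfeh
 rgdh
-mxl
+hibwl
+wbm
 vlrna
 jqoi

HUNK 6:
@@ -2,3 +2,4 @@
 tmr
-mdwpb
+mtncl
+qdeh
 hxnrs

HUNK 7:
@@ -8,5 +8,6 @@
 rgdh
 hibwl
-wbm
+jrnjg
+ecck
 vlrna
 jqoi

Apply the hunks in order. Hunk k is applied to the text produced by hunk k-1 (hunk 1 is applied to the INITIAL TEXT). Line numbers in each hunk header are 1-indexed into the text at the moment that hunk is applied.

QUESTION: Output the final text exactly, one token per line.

Hunk 1: at line 8 remove [itrb,hpetn,fmkry] add [vvu] -> 10 lines: wnjwc tmr mdwpb hxnrs tri rxfu sidjm qeui vvu bihn
Hunk 2: at line 5 remove [rxfu,sidjm] add [jqoi,vjdo] -> 10 lines: wnjwc tmr mdwpb hxnrs tri jqoi vjdo qeui vvu bihn
Hunk 3: at line 3 remove [tri] add [wzurg,qnr,vlrna] -> 12 lines: wnjwc tmr mdwpb hxnrs wzurg qnr vlrna jqoi vjdo qeui vvu bihn
Hunk 4: at line 5 remove [qnr] add [lfeh,rgdh,mxl] -> 14 lines: wnjwc tmr mdwpb hxnrs wzurg lfeh rgdh mxl vlrna jqoi vjdo qeui vvu bihn
Hunk 5: at line 6 remove [mxl] add [hibwl,wbm] -> 15 lines: wnjwc tmr mdwpb hxnrs wzurg lfeh rgdh hibwl wbm vlrna jqoi vjdo qeui vvu bihn
Hunk 6: at line 2 remove [mdwpb] add [mtncl,qdeh] -> 16 lines: wnjwc tmr mtncl qdeh hxnrs wzurg lfeh rgdh hibwl wbm vlrna jqoi vjdo qeui vvu bihn
Hunk 7: at line 8 remove [wbm] add [jrnjg,ecck] -> 17 lines: wnjwc tmr mtncl qdeh hxnrs wzurg lfeh rgdh hibwl jrnjg ecck vlrna jqoi vjdo qeui vvu bihn

Answer: wnjwc
tmr
mtncl
qdeh
hxnrs
wzurg
lfeh
rgdh
hibwl
jrnjg
ecck
vlrna
jqoi
vjdo
qeui
vvu
bihn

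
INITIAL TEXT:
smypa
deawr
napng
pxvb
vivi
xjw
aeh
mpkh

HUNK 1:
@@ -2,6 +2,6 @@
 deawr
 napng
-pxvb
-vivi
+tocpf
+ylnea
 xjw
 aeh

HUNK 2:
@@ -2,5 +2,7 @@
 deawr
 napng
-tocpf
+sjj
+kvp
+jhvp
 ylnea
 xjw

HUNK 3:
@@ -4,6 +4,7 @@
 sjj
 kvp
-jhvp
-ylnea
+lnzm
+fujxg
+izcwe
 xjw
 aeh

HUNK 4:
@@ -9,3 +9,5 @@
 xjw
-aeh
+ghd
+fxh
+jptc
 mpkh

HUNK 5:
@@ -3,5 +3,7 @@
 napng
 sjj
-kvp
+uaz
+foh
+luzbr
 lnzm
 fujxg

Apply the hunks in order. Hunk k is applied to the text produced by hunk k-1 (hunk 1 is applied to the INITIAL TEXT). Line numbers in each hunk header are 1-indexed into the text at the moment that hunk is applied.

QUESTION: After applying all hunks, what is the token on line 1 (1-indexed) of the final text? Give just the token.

Hunk 1: at line 2 remove [pxvb,vivi] add [tocpf,ylnea] -> 8 lines: smypa deawr napng tocpf ylnea xjw aeh mpkh
Hunk 2: at line 2 remove [tocpf] add [sjj,kvp,jhvp] -> 10 lines: smypa deawr napng sjj kvp jhvp ylnea xjw aeh mpkh
Hunk 3: at line 4 remove [jhvp,ylnea] add [lnzm,fujxg,izcwe] -> 11 lines: smypa deawr napng sjj kvp lnzm fujxg izcwe xjw aeh mpkh
Hunk 4: at line 9 remove [aeh] add [ghd,fxh,jptc] -> 13 lines: smypa deawr napng sjj kvp lnzm fujxg izcwe xjw ghd fxh jptc mpkh
Hunk 5: at line 3 remove [kvp] add [uaz,foh,luzbr] -> 15 lines: smypa deawr napng sjj uaz foh luzbr lnzm fujxg izcwe xjw ghd fxh jptc mpkh
Final line 1: smypa

Answer: smypa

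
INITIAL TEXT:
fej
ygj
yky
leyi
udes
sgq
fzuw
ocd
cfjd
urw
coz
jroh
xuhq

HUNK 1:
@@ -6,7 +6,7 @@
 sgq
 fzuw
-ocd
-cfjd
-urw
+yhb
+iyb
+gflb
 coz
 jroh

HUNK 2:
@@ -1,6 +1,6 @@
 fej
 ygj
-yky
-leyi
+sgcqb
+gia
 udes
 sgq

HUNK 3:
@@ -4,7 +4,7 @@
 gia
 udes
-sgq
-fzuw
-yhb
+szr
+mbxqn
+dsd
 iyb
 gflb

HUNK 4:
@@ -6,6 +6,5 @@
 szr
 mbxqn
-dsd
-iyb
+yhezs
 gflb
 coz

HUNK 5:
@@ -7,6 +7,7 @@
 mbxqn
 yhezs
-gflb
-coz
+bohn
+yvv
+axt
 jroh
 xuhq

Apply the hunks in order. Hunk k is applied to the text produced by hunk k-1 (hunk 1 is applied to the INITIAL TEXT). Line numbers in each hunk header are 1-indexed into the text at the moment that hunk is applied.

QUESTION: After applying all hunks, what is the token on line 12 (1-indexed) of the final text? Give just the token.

Answer: jroh

Derivation:
Hunk 1: at line 6 remove [ocd,cfjd,urw] add [yhb,iyb,gflb] -> 13 lines: fej ygj yky leyi udes sgq fzuw yhb iyb gflb coz jroh xuhq
Hunk 2: at line 1 remove [yky,leyi] add [sgcqb,gia] -> 13 lines: fej ygj sgcqb gia udes sgq fzuw yhb iyb gflb coz jroh xuhq
Hunk 3: at line 4 remove [sgq,fzuw,yhb] add [szr,mbxqn,dsd] -> 13 lines: fej ygj sgcqb gia udes szr mbxqn dsd iyb gflb coz jroh xuhq
Hunk 4: at line 6 remove [dsd,iyb] add [yhezs] -> 12 lines: fej ygj sgcqb gia udes szr mbxqn yhezs gflb coz jroh xuhq
Hunk 5: at line 7 remove [gflb,coz] add [bohn,yvv,axt] -> 13 lines: fej ygj sgcqb gia udes szr mbxqn yhezs bohn yvv axt jroh xuhq
Final line 12: jroh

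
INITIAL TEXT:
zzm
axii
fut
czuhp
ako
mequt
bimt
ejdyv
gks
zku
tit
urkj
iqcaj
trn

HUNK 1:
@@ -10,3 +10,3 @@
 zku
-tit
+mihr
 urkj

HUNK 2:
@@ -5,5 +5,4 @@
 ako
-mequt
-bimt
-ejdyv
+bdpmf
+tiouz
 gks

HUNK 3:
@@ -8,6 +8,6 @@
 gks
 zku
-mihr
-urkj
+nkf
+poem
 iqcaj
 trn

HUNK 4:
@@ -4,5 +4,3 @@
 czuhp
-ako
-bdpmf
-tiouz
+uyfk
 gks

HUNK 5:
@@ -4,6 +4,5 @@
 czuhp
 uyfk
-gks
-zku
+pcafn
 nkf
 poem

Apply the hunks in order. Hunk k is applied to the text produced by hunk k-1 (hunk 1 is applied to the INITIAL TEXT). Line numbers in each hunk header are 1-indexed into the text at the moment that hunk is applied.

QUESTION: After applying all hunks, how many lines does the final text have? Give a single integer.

Hunk 1: at line 10 remove [tit] add [mihr] -> 14 lines: zzm axii fut czuhp ako mequt bimt ejdyv gks zku mihr urkj iqcaj trn
Hunk 2: at line 5 remove [mequt,bimt,ejdyv] add [bdpmf,tiouz] -> 13 lines: zzm axii fut czuhp ako bdpmf tiouz gks zku mihr urkj iqcaj trn
Hunk 3: at line 8 remove [mihr,urkj] add [nkf,poem] -> 13 lines: zzm axii fut czuhp ako bdpmf tiouz gks zku nkf poem iqcaj trn
Hunk 4: at line 4 remove [ako,bdpmf,tiouz] add [uyfk] -> 11 lines: zzm axii fut czuhp uyfk gks zku nkf poem iqcaj trn
Hunk 5: at line 4 remove [gks,zku] add [pcafn] -> 10 lines: zzm axii fut czuhp uyfk pcafn nkf poem iqcaj trn
Final line count: 10

Answer: 10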